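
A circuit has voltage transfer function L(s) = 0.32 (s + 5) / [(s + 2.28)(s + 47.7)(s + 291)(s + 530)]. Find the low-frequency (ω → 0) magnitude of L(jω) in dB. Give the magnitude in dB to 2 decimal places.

L(0) = 0.32 × 5 / (2.28 × 47.7 × 291 × 530) = 9.5389e-08
20 log₁₀(9.5389e-08) = -140.410 dB

-140.41 dB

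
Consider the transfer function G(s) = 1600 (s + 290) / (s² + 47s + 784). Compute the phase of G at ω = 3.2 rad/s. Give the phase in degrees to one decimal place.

∠(j3.2 + 290) = arctan(3.2/290) = 0.63°
∠[(j3.2)² + 47(j3.2) + 784] = ∠[773.76 + j150.4] = 11.00°
∠G(j3.2) = 0.63° − 11.00° = -10.37°

-10.4°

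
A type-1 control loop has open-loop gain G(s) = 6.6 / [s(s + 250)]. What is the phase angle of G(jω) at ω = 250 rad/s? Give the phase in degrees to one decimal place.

-135.0°

∠(j250 + 250) = arctan(250/250) = 45.00°
∠(j250) = 90.00°
∠G(j250) = − (45.00° + 90.00°) = -135.00°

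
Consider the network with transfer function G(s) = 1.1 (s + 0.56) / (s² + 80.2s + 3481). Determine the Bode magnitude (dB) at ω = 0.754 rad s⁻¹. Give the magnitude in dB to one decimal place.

-70.6 dB

|j0.754 + 0.56| = √(0.754² + 0.56²) = 0.9392
|(j0.754)² + 80.2(j0.754) + 3481| = |3480.4 + j60.471| = 3481
|G(j0.754)| = 1.1 × 0.9392 / 3481 = 0.0002968
20 log₁₀(0.0002968) = -70.55 dB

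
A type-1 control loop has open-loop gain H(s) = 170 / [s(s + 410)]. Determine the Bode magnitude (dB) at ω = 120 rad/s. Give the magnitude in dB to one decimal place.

-49.6 dB

|j120 + 410| = √(120² + 410²) = 427.2
|j120| = 120
|H(j120)| = 170 / (427.2 × 120) = 0.0033162
20 log₁₀(0.0033162) = -49.59 dB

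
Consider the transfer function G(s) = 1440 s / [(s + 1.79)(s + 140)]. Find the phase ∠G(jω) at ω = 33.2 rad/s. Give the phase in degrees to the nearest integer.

-10°

∠(j33.2) = 90.00°
∠(j33.2 + 1.79) = arctan(33.2/1.79) = 86.91°
∠(j33.2 + 140) = arctan(33.2/140) = 13.34°
∠G(j33.2) = 90.00° − (86.91° + 13.34°) = -10.25°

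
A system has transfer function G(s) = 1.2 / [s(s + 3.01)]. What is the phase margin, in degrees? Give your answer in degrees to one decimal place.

Gain crossover: |G(jω)| = 1 at ω ≈ 0.395 rad/s.
∠G(j0.395) = −90° − arctan(0.395/3.01) ≈ -97.48°
PM = 180° + (-97.48°) = 82.52°

82.5°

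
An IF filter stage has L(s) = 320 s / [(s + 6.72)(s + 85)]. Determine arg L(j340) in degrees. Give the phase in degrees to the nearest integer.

-75°

∠(j340) = 90.00°
∠(j340 + 6.72) = arctan(340/6.72) = 88.87°
∠(j340 + 85) = arctan(340/85) = 75.96°
∠L(j340) = 90.00° − (88.87° + 75.96°) = -74.83°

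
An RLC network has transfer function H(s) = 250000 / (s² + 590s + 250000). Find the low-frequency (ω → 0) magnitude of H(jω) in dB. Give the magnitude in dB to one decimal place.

0.0 dB

H(0) = 250000 / 250000 = 1
20 log₁₀(1) = 0.00 dB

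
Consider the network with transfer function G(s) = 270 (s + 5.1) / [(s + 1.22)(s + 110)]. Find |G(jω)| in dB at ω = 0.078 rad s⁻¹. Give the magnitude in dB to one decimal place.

|j0.078 + 5.1| = √(0.078² + 5.1²) = 5.101
|j0.078 + 1.22| = √(0.078² + 1.22²) = 1.222
|j0.078 + 110| = √(0.078² + 110²) = 110
|G(j0.078)| = 270 × 5.101 / (1.222 × 110) = 10.241
20 log₁₀(10.241) = 20.21 dB

20.2 dB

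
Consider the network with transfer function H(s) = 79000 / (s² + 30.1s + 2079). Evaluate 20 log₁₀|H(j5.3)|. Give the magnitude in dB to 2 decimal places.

31.69 dB

|(j5.3)² + 30.1(j5.3) + 2079| = |2050.9 + j159.53| = 2057
|H(j5.3)| = 79000 / 2057 = 38.403
20 log₁₀(38.403) = 31.687 dB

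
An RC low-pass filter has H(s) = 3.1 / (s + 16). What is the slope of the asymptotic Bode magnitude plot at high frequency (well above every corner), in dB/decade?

With 0 zeros and 1 pole, the high-frequency asymptotic slope is 20 × (0 − 1) = -20 dB/decade.

-20 dB/decade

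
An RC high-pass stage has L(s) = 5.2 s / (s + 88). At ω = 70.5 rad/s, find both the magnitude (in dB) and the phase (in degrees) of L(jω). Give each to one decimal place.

|j70.5| = 70.5
|j70.5 + 88| = √(70.5² + 88²) = 112.8
|L(j70.5)| = 5.2 × 70.5 / 112.8 = 3.2512
20 log₁₀(3.2512) = 10.24 dB
∠(j70.5) = 90.00°
∠(j70.5 + 88) = arctan(70.5/88) = 38.70°
∠L(j70.5) = 90.00° − 38.70° = 51.30°

|L| = 10.2 dB, ∠L = 51.3 deg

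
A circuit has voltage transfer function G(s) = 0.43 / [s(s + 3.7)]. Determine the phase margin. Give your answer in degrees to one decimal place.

Gain crossover: |G(jω)| = 1 at ω ≈ 0.116 rad/sec.
∠G(j0.116) = −90° − arctan(0.116/3.7) ≈ -91.80°
PM = 180° + (-91.80°) = 88.20°

88.2°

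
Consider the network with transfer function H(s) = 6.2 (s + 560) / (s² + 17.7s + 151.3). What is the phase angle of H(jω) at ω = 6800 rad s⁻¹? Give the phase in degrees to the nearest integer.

∠(j6800 + 560) = arctan(6800/560) = 85.29°
∠[(j6800)² + 17.7(j6800) + 151.3] = ∠[-4.624e+07 + j1.2036e+05] = 179.85°
∠H(j6800) = 85.29° − 179.85° = -94.56°

-95°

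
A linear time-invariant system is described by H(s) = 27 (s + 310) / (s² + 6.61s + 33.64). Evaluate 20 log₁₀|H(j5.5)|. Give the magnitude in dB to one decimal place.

|j5.5 + 310| = √(5.5² + 310²) = 310
|(j5.5)² + 6.61(j5.5) + 33.64| = |3.39 + j36.355| = 36.51
|H(j5.5)| = 27 × 310 / 36.51 = 229.27
20 log₁₀(229.27) = 47.21 dB

47.2 dB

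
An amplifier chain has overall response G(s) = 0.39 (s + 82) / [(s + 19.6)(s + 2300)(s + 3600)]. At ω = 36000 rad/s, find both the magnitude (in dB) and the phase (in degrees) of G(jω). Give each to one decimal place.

|j36000 + 82| = √(36000² + 82²) = 3.6e+04
|j36000 + 19.6| = √(36000² + 19.6²) = 3.6e+04
|j36000 + 2300| = √(36000² + 2300²) = 3.607e+04
|j36000 + 3600| = √(36000² + 3600²) = 3.618e+04
|G(j36000)| = 0.39 × 3.6e+04 / (3.6e+04 × 3.607e+04 × 3.618e+04) = 2.9882e-10
20 log₁₀(2.9882e-10) = -190.49 dB
∠(j36000 + 82) = arctan(36000/82) = 89.87°
∠(j36000 + 19.6) = arctan(36000/19.6) = 89.97°
∠(j36000 + 2300) = arctan(36000/2300) = 86.34°
∠(j36000 + 3600) = arctan(36000/3600) = 84.29°
∠G(j36000) = 89.87° − (89.97° + 86.34° + 84.29°) = -170.73°

|G| = -190.5 dB, ∠G = -170.7°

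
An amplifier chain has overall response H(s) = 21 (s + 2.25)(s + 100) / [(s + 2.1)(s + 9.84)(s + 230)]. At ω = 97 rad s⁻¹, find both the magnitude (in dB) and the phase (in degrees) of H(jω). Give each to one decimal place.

|H| = -18.4 dB, ∠H = -63.0°

|j97 + 2.25| = √(97² + 2.25²) = 97.03
|j97 + 100| = √(97² + 100²) = 139.3
|j97 + 2.1| = √(97² + 2.1²) = 97.02
|j97 + 9.84| = √(97² + 9.84²) = 97.5
|j97 + 230| = √(97² + 230²) = 249.6
|H(j97)| = 21 × 97.03 × 139.3 / (97.02 × 97.5 × 249.6) = 0.12022
20 log₁₀(0.12022) = -18.40 dB
∠(j97 + 2.25) = arctan(97/2.25) = 88.67°
∠(j97 + 100) = arctan(97/100) = 44.13°
∠(j97 + 2.1) = arctan(97/2.1) = 88.76°
∠(j97 + 9.84) = arctan(97/9.84) = 84.21°
∠(j97 + 230) = arctan(97/230) = 22.87°
∠H(j97) = 88.67° + 44.13° − (88.76° + 84.21° + 22.87°) = -63.04°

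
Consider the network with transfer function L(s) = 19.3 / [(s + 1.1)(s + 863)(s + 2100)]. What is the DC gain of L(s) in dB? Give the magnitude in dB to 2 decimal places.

L(0) = 19.3 / (1.1 × 863 × 2100) = 9.6813e-06
20 log₁₀(9.6813e-06) = -100.281 dB

-100.28 dB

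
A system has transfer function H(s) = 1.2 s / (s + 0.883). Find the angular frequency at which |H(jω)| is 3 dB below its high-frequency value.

0.883 rad/s

For a single-pole high-pass, the −3 dB point is at the pole: ω = 0.883 rad/s.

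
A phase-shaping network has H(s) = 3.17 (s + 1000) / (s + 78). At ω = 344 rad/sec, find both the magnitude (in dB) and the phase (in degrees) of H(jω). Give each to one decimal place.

|j344 + 1000| = √(344² + 1000²) = 1058
|j344 + 78| = √(344² + 78²) = 352.7
|H(j344)| = 3.17 × 1058 / 352.7 = 9.5039
20 log₁₀(9.5039) = 19.56 dB
∠(j344 + 1000) = arctan(344/1000) = 18.98°
∠(j344 + 78) = arctan(344/78) = 77.22°
∠H(j344) = 18.98° − 77.22° = -58.24°

|H| = 19.6 dB, ∠H = -58.2 deg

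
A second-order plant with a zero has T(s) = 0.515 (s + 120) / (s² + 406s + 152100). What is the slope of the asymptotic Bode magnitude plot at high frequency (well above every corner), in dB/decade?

With 1 zero and 2 poles, the high-frequency asymptotic slope is 20 × (1 − 2) = -20 dB/decade.

-20 dB/decade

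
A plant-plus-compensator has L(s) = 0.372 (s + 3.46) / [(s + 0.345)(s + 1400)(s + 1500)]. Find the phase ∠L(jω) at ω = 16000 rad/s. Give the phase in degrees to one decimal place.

∠(j16000 + 3.46) = arctan(16000/3.46) = 89.99°
∠(j16000 + 0.345) = arctan(16000/0.345) = 90.00°
∠(j16000 + 1400) = arctan(16000/1400) = 85.00°
∠(j16000 + 1500) = arctan(16000/1500) = 84.64°
∠L(j16000) = 89.99° − (90.00° + 85.00° + 84.64°) = -169.65°

-169.7°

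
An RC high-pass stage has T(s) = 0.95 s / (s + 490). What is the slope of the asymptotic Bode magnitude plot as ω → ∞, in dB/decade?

0 dB/decade

With 1 zero and 1 pole, the high-frequency asymptotic slope is 20 × (1 − 1) = 0 dB/decade.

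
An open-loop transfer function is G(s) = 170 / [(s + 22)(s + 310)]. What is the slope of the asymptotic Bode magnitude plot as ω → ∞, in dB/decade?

With 0 zeros and 2 poles, the high-frequency asymptotic slope is 20 × (0 − 2) = -40 dB/decade.

-40 dB/decade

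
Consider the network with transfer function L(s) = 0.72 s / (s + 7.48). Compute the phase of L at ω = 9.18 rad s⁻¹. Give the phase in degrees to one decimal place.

39.2°

∠(j9.18) = 90.00°
∠(j9.18 + 7.48) = arctan(9.18/7.48) = 50.83°
∠L(j9.18) = 90.00° − 50.83° = 39.17°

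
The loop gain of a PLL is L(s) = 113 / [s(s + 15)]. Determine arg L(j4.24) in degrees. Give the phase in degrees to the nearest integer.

-106°

∠(j4.24 + 15) = arctan(4.24/15) = 15.78°
∠(j4.24) = 90.00°
∠L(j4.24) = − (15.78° + 90.00°) = -105.78°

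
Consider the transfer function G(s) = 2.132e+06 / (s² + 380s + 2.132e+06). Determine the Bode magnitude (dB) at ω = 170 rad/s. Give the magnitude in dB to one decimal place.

0.1 dB

|(j170)² + 380(j170) + 2.132e+06| = |2.1031e+06 + j64600| = 2.104e+06
|G(j170)| = 2.132e+06 / 2.104e+06 = 1.0133
20 log₁₀(1.0133) = 0.11 dB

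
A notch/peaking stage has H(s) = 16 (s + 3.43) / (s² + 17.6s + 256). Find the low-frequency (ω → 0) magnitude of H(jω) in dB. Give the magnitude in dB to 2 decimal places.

H(0) = 16 × 3.43 / 256 = 0.21438
20 log₁₀(0.21438) = -13.377 dB

-13.38 dB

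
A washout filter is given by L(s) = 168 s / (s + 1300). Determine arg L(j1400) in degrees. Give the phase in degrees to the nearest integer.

∠(j1400) = 90.00°
∠(j1400 + 1300) = arctan(1400/1300) = 47.12°
∠L(j1400) = 90.00° − 47.12° = 42.88°

43°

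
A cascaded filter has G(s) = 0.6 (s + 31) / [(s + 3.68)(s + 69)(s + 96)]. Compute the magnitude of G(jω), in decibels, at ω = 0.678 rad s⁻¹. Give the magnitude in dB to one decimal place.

|j0.678 + 31| = √(0.678² + 31²) = 31.01
|j0.678 + 3.68| = √(0.678² + 3.68²) = 3.742
|j0.678 + 69| = √(0.678² + 69²) = 69
|j0.678 + 96| = √(0.678² + 96²) = 96
|G(j0.678)| = 0.6 × 31.01 / (3.742 × 69 × 96) = 0.00075053
20 log₁₀(0.00075053) = -62.49 dB

-62.5 dB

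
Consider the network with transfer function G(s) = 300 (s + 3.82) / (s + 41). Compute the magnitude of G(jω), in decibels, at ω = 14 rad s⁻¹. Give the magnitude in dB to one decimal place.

|j14 + 3.82| = √(14² + 3.82²) = 14.51
|j14 + 41| = √(14² + 41²) = 43.32
|G(j14)| = 300 × 14.51 / 43.32 = 100.49
20 log₁₀(100.49) = 40.04 dB

40.0 dB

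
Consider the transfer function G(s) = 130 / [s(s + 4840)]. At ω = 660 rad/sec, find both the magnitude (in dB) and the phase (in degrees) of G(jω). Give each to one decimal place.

|j660 + 4840| = √(660² + 4840²) = 4885
|j660| = 660
|G(j660)| = 130 / (4885 × 660) = 4.0323e-05
20 log₁₀(4.0323e-05) = -87.89 dB
∠(j660 + 4840) = arctan(660/4840) = 7.77°
∠(j660) = 90.00°
∠G(j660) = − (7.77° + 90.00°) = -97.77°

|G| = -87.9 dB, ∠G = -97.8°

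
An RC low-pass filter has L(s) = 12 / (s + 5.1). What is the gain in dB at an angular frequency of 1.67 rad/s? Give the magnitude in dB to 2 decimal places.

6.99 dB

|j1.67 + 5.1| = √(1.67² + 5.1²) = 5.366
|L(j1.67)| = 12 / 5.366 = 2.2361
20 log₁₀(2.2361) = 6.990 dB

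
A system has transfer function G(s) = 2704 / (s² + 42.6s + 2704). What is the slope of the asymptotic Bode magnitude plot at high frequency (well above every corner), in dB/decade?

With 0 zeros and 2 poles, the high-frequency asymptotic slope is 20 × (0 − 2) = -40 dB/decade.

-40 dB/decade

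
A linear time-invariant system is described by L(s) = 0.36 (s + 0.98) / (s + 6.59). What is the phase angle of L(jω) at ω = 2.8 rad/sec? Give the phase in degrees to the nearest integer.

∠(j2.8 + 0.98) = arctan(2.8/0.98) = 70.71°
∠(j2.8 + 6.59) = arctan(2.8/6.59) = 23.02°
∠L(j2.8) = 70.71° − 23.02° = 47.69°

48°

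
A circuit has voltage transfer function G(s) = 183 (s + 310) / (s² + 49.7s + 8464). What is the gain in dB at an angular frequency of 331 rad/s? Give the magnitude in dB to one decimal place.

|j331 + 310| = √(331² + 310²) = 453.5
|(j331)² + 49.7(j331) + 8464| = |-1.011e+05 + j16451| = 1.024e+05
|G(j331)| = 183 × 453.5 / 1.024e+05 = 0.81024
20 log₁₀(0.81024) = -1.83 dB

-1.8 dB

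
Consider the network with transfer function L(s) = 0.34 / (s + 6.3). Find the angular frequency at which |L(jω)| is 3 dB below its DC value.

6.3 rad/s

For a single-pole low-pass, the −3 dB point is at the pole: ω = 6.3 rad/s.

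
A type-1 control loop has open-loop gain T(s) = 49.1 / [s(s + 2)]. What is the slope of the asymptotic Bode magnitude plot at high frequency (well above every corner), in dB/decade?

-40 dB/decade

With 0 zeros and 2 poles, the high-frequency asymptotic slope is 20 × (0 − 2) = -40 dB/decade.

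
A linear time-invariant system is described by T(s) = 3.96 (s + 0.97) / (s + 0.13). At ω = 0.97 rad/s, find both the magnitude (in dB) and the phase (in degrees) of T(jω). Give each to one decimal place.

|j0.97 + 0.97| = √(0.97² + 0.97²) = 1.372
|j0.97 + 0.13| = √(0.97² + 0.13²) = 0.9787
|T(j0.97)| = 3.96 × 1.372 / 0.9787 = 5.5507
20 log₁₀(5.5507) = 14.89 dB
∠(j0.97 + 0.97) = arctan(0.97/0.97) = 45.00°
∠(j0.97 + 0.13) = arctan(0.97/0.13) = 82.37°
∠T(j0.97) = 45.00° − 82.37° = -37.37°

|T| = 14.9 dB, ∠T = -37.4°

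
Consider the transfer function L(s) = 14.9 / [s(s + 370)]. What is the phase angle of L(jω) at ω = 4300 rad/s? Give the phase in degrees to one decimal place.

∠(j4300 + 370) = arctan(4300/370) = 85.08°
∠(j4300) = 90.00°
∠L(j4300) = − (85.08° + 90.00°) = -175.08°

-175.1 deg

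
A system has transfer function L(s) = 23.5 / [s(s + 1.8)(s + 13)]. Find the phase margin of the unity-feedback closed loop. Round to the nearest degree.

Gain crossover: |L(jω)| = 1 at ω ≈ 0.897 rad/s.
∠L(j0.897) = −90° − arctan(0.897/1.8) − arctan(0.897/13) ≈ -120.43°
PM = 180° + (-120.43°) = 59.57°

60°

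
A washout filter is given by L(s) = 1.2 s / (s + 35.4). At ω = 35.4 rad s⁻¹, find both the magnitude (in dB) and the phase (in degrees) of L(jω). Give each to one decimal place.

|L| = -1.4 dB, ∠L = 45.0°

|j35.4| = 35.4
|j35.4 + 35.4| = √(35.4² + 35.4²) = 50.06
|L(j35.4)| = 1.2 × 35.4 / 50.06 = 0.84853
20 log₁₀(0.84853) = -1.43 dB
∠(j35.4) = 90.00°
∠(j35.4 + 35.4) = arctan(35.4/35.4) = 45.00°
∠L(j35.4) = 90.00° − 45.00° = 45.00°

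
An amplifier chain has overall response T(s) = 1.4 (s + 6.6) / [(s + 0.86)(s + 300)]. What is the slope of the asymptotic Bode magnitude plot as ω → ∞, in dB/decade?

With 1 zero and 2 poles, the high-frequency asymptotic slope is 20 × (1 − 2) = -20 dB/decade.

-20 dB/decade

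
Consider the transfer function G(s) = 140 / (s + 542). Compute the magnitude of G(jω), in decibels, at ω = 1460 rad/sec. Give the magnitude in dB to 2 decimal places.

|j1460 + 542| = √(1460² + 542²) = 1557
|G(j1460)| = 140 / 1557 = 0.089896
20 log₁₀(0.089896) = -20.925 dB

-20.93 dB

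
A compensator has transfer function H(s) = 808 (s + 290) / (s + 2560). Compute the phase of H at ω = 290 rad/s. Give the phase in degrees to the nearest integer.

39°

∠(j290 + 290) = arctan(290/290) = 45.00°
∠(j290 + 2560) = arctan(290/2560) = 6.46°
∠H(j290) = 45.00° − 6.46° = 38.54°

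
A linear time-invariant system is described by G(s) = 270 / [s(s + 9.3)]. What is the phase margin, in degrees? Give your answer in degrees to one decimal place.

31.5 deg

Gain crossover: |G(jω)| = 1 at ω ≈ 15.2 rad s⁻¹.
∠G(j15.2) = −90° − arctan(15.2/9.3) ≈ -148.49°
PM = 180° + (-148.49°) = 31.51°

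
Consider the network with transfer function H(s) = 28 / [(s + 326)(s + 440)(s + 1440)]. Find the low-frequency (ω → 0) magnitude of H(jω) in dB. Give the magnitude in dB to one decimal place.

H(0) = 28 / (326 × 440 × 1440) = 1.3556e-07
20 log₁₀(1.3556e-07) = -137.36 dB

-137.4 dB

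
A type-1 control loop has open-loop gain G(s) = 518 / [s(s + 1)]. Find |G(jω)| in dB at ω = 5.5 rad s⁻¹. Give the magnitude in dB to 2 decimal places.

|j5.5 + 1| = √(5.5² + 1²) = 5.59
|j5.5| = 5.5
|G(j5.5)| = 518 / (5.59 × 5.5) = 16.848
20 log₁₀(16.848) = 24.531 dB

24.53 dB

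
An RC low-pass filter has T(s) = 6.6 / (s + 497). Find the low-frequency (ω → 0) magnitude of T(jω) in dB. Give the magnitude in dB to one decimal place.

-37.5 dB

T(0) = 6.6 / 497 = 0.01328
20 log₁₀(0.01328) = -37.54 dB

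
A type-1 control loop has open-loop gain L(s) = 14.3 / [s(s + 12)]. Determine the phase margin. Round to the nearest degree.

Gain crossover: |L(jω)| = 1 at ω ≈ 1.19 rad/s.
∠L(j1.19) = −90° − arctan(1.19/12) ≈ -95.64°
PM = 180° + (-95.64°) = 84.36°

84°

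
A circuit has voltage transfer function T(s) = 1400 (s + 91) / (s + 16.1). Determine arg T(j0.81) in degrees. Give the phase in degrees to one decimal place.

∠(j0.81 + 91) = arctan(0.81/91) = 0.51°
∠(j0.81 + 16.1) = arctan(0.81/16.1) = 2.88°
∠T(j0.81) = 0.51° − 2.88° = -2.37°

-2.4 deg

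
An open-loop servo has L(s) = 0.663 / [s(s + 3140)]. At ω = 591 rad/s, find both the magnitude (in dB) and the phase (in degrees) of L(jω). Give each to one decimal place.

|L| = -129.1 dB, ∠L = -100.7°

|j591 + 3140| = √(591² + 3140²) = 3195
|j591| = 591
|L(j591)| = 0.663 / (3195 × 591) = 3.511e-07
20 log₁₀(3.511e-07) = -129.09 dB
∠(j591 + 3140) = arctan(591/3140) = 10.66°
∠(j591) = 90.00°
∠L(j591) = − (10.66° + 90.00°) = -100.66°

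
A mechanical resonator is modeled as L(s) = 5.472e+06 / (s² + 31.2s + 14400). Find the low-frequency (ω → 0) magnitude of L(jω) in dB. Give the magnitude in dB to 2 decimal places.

51.60 dB

L(0) = 5.472e+06 / 14400 = 380
20 log₁₀(380) = 51.596 dB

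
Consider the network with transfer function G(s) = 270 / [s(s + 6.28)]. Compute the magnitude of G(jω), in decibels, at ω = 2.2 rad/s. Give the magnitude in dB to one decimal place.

|j2.2 + 6.28| = √(2.2² + 6.28²) = 6.654
|j2.2| = 2.2
|G(j2.2)| = 270 / (6.654 × 2.2) = 18.444
20 log₁₀(18.444) = 25.32 dB

25.3 dB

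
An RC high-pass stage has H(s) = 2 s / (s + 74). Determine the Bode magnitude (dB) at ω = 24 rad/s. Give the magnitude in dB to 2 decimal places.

|j24| = 24
|j24 + 74| = √(24² + 74²) = 77.79
|H(j24)| = 2 × 24 / 77.79 = 0.61701
20 log₁₀(0.61701) = -4.194 dB

-4.19 dB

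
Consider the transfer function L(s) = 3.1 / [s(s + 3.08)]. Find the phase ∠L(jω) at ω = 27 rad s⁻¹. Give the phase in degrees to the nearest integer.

∠(j27 + 3.08) = arctan(27/3.08) = 83.49°
∠(j27) = 90.00°
∠L(j27) = − (83.49° + 90.00°) = -173.49°

-173°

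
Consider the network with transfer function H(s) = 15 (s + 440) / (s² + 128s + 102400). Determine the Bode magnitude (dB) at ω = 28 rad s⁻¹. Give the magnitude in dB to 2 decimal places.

-23.74 dB

|j28 + 440| = √(28² + 440²) = 440.9
|(j28)² + 128(j28) + 102400| = |1.0162e+05 + j3584| = 1.017e+05
|H(j28)| = 15 × 440.9 / 1.017e+05 = 0.065041
20 log₁₀(0.065041) = -23.736 dB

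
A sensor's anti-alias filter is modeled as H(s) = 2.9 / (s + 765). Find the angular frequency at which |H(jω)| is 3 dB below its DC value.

For a single-pole low-pass, the −3 dB point is at the pole: ω = 765 rad/s.

765 rad/s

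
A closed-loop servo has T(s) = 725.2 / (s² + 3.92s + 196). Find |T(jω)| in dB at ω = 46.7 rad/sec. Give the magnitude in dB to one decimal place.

-8.8 dB

|(j46.7)² + 3.92(j46.7) + 196| = |-1984.9 + j183.06| = 1993
|T(j46.7)| = 725.2 / 1993 = 0.36382
20 log₁₀(0.36382) = -8.78 dB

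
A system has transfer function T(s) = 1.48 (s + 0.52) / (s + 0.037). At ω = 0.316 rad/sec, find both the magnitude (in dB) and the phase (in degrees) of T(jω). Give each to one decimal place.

|T| = 9.0 dB, ∠T = -52.0 deg

|j0.316 + 0.52| = √(0.316² + 0.52²) = 0.6085
|j0.316 + 0.037| = √(0.316² + 0.037²) = 0.3182
|T(j0.316)| = 1.48 × 0.6085 / 0.3182 = 2.8305
20 log₁₀(2.8305) = 9.04 dB
∠(j0.316 + 0.52) = arctan(0.316/0.52) = 31.29°
∠(j0.316 + 0.037) = arctan(0.316/0.037) = 83.32°
∠T(j0.316) = 31.29° − 83.32° = -52.03°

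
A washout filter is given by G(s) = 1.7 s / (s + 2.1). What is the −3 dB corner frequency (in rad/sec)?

2.1 rad/sec

For a single-pole high-pass, the −3 dB point is at the pole: ω = 2.1 rad/sec.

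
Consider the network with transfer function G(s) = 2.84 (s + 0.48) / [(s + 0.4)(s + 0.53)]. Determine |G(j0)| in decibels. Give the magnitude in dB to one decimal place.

16.2 dB

G(0) = 2.84 × 0.48 / (0.4 × 0.53) = 6.4302
20 log₁₀(6.4302) = 16.16 dB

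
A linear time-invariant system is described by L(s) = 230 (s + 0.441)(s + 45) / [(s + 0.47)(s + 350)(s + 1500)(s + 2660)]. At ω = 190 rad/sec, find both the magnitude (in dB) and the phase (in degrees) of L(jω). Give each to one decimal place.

|j190 + 0.441| = √(190² + 0.441²) = 190
|j190 + 45| = √(190² + 45²) = 195.3
|j190 + 0.47| = √(190² + 0.47²) = 190
|j190 + 350| = √(190² + 350²) = 398.2
|j190 + 1500| = √(190² + 1500²) = 1512
|j190 + 2660| = √(190² + 2660²) = 2667
|L(j190)| = 230 × 190 × 195.3 / (190 × 398.2 × 1512 × 2667) = 2.7967e-05
20 log₁₀(2.7967e-05) = -91.07 dB
∠(j190 + 0.441) = arctan(190/0.441) = 89.87°
∠(j190 + 45) = arctan(190/45) = 76.68°
∠(j190 + 0.47) = arctan(190/0.47) = 89.86°
∠(j190 + 350) = arctan(190/350) = 28.50°
∠(j190 + 1500) = arctan(190/1500) = 7.22°
∠(j190 + 2660) = arctan(190/2660) = 4.09°
∠L(j190) = 89.87° + 76.68° − (89.86° + 28.50° + 7.22° + 4.09°) = 36.88°

|L| = -91.1 dB, ∠L = 36.9°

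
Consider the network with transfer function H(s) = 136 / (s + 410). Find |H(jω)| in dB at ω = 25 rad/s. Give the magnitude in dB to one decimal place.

-9.6 dB

|j25 + 410| = √(25² + 410²) = 410.8
|H(j25)| = 136 / 410.8 = 0.33109
20 log₁₀(0.33109) = -9.60 dB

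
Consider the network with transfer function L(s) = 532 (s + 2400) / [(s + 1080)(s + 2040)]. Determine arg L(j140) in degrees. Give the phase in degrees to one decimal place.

-8.0 deg

∠(j140 + 2400) = arctan(140/2400) = 3.34°
∠(j140 + 1080) = arctan(140/1080) = 7.39°
∠(j140 + 2040) = arctan(140/2040) = 3.93°
∠L(j140) = 3.34° − (7.39° + 3.93°) = -7.97°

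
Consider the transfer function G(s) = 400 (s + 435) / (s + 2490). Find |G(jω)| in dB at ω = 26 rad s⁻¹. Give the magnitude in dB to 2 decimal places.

|j26 + 435| = √(26² + 435²) = 435.8
|j26 + 2490| = √(26² + 2490²) = 2490
|G(j26)| = 400 × 435.8 / 2490 = 70
20 log₁₀(70) = 36.902 dB

36.90 dB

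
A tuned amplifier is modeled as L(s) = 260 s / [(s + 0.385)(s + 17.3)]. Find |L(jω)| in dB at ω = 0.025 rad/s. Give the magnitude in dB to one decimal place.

|j0.025| = 0.025
|j0.025 + 0.385| = √(0.025² + 0.385²) = 0.3858
|j0.025 + 17.3| = √(0.025² + 17.3²) = 17.3
|L(j0.025)| = 260 × 0.025 / (0.3858 × 17.3) = 0.97385
20 log₁₀(0.97385) = -0.23 dB

-0.2 dB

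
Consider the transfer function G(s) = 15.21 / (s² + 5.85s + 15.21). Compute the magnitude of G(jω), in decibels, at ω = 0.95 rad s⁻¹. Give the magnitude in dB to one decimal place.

|(j0.95)² + 5.85(j0.95) + 15.21| = |14.308 + j5.5575| = 15.35
|G(j0.95)| = 15.21 / 15.35 = 0.99095
20 log₁₀(0.99095) = -0.08 dB

-0.1 dB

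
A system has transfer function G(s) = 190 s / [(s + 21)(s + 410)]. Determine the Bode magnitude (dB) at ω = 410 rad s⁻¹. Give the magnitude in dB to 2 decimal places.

-9.70 dB

|j410| = 410
|j410 + 21| = √(410² + 21²) = 410.5
|j410 + 410| = √(410² + 410²) = 579.8
|G(j410)| = 190 × 410 / (410.5 × 579.8) = 0.32725
20 log₁₀(0.32725) = -9.702 dB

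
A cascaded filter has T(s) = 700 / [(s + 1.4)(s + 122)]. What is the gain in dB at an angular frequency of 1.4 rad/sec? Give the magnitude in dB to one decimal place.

|j1.4 + 1.4| = √(1.4² + 1.4²) = 1.98
|j1.4 + 122| = √(1.4² + 122²) = 122
|T(j1.4)| = 700 / (1.98 × 122) = 2.8978
20 log₁₀(2.8978) = 9.24 dB

9.2 dB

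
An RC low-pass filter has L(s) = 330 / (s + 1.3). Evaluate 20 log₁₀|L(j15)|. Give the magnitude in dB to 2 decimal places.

26.82 dB

|j15 + 1.3| = √(15² + 1.3²) = 15.06
|L(j15)| = 330 / 15.06 = 21.918
20 log₁₀(21.918) = 26.816 dB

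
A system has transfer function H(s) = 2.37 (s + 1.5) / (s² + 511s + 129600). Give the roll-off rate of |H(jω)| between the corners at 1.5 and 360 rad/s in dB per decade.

20 dB/decade

In this band the factors already past their corner are: zero at 1.5; net slope = 20 dB/decade.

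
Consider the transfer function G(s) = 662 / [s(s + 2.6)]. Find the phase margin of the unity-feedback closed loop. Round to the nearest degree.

Gain crossover: |G(jω)| = 1 at ω ≈ 25.7 rad/s.
∠G(j25.7) = −90° − arctan(25.7/2.6) ≈ -174.22°
PM = 180° + (-174.22°) = 5.78°

6°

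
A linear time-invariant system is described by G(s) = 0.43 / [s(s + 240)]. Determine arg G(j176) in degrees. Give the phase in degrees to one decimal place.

-126.3 deg

∠(j176 + 240) = arctan(176/240) = 36.25°
∠(j176) = 90.00°
∠G(j176) = − (36.25° + 90.00°) = -126.25°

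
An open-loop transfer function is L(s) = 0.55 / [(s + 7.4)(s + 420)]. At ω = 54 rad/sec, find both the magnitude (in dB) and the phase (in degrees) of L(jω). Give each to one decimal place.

|j54 + 7.4| = √(54² + 7.4²) = 54.5
|j54 + 420| = √(54² + 420²) = 423.5
|L(j54)| = 0.55 / (54.5 × 423.5) = 2.383e-05
20 log₁₀(2.383e-05) = -92.46 dB
∠(j54 + 7.4) = arctan(54/7.4) = 82.20°
∠(j54 + 420) = arctan(54/420) = 7.33°
∠L(j54) = − (82.20° + 7.33°) = -89.52°

|L| = -92.5 dB, ∠L = -89.5°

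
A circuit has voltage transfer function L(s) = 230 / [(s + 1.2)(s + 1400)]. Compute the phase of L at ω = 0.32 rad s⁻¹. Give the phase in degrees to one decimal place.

-14.9°

∠(j0.32 + 1.2) = arctan(0.32/1.2) = 14.93°
∠(j0.32 + 1400) = arctan(0.32/1400) = 0.01°
∠L(j0.32) = − (14.93° + 0.01°) = -14.94°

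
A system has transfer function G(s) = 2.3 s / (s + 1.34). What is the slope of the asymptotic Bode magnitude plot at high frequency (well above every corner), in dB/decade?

With 1 zero and 1 pole, the high-frequency asymptotic slope is 20 × (1 − 1) = 0 dB/decade.

0 dB/decade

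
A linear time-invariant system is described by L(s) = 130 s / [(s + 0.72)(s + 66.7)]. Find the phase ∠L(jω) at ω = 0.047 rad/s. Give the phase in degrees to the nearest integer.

∠(j0.047) = 90.00°
∠(j0.047 + 0.72) = arctan(0.047/0.72) = 3.73°
∠(j0.047 + 66.7) = arctan(0.047/66.7) = 0.04°
∠L(j0.047) = 90.00° − (3.73° + 0.04°) = 86.22°

86°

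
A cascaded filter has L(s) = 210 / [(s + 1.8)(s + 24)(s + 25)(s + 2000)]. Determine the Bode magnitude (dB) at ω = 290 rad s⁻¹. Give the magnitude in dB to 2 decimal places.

|j290 + 1.8| = √(290² + 1.8²) = 290
|j290 + 24| = √(290² + 24²) = 291
|j290 + 25| = √(290² + 25²) = 291.1
|j290 + 2000| = √(290² + 2000²) = 2021
|L(j290)| = 210 / (290 × 291 × 291.1 × 2021) = 4.2304e-09
20 log₁₀(4.2304e-09) = -167.472 dB

-167.47 dB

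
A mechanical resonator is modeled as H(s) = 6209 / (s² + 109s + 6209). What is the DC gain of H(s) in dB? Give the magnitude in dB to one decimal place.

0.0 dB

H(0) = 6209 / 6209 = 1
20 log₁₀(1) = 0.00 dB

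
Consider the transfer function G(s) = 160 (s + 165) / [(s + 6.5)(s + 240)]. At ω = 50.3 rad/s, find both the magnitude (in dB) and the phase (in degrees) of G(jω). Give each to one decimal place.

|G| = 6.9 dB, ∠G = -77.5°

|j50.3 + 165| = √(50.3² + 165²) = 172.5
|j50.3 + 6.5| = √(50.3² + 6.5²) = 50.72
|j50.3 + 240| = √(50.3² + 240²) = 245.2
|G(j50.3)| = 160 × 172.5 / (50.72 × 245.2) = 2.2192
20 log₁₀(2.2192) = 6.92 dB
∠(j50.3 + 165) = arctan(50.3/165) = 16.95°
∠(j50.3 + 6.5) = arctan(50.3/6.5) = 82.64°
∠(j50.3 + 240) = arctan(50.3/240) = 11.84°
∠G(j50.3) = 16.95° − (82.64° + 11.84°) = -77.52°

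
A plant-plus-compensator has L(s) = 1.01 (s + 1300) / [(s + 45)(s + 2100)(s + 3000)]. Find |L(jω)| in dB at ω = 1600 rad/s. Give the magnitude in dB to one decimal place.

|j1600 + 1300| = √(1600² + 1300²) = 2062
|j1600 + 45| = √(1600² + 45²) = 1601
|j1600 + 2100| = √(1600² + 2100²) = 2640
|j1600 + 3000| = √(1600² + 3000²) = 3400
|L(j1600)| = 1.01 × 2062 / (1601 × 2640 × 3400) = 1.4492e-07
20 log₁₀(1.4492e-07) = -136.78 dB

-136.8 dB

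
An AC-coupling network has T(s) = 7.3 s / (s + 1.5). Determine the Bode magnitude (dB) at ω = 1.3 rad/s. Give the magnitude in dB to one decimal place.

|j1.3| = 1.3
|j1.3 + 1.5| = √(1.3² + 1.5²) = 1.985
|T(j1.3)| = 7.3 × 1.3 / 1.985 = 4.781
20 log₁₀(4.781) = 13.59 dB

13.6 dB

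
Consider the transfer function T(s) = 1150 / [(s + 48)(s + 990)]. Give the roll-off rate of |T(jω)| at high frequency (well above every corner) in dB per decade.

-40 dB/decade

With 0 zeros and 2 poles, the high-frequency asymptotic slope is 20 × (0 − 2) = -40 dB/decade.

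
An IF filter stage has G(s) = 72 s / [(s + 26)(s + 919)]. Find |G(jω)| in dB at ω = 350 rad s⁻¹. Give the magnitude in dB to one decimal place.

|j350| = 350
|j350 + 26| = √(350² + 26²) = 351
|j350 + 919| = √(350² + 919²) = 983.4
|G(j350)| = 72 × 350 / (351 × 983.4) = 0.073015
20 log₁₀(0.073015) = -22.73 dB

-22.7 dB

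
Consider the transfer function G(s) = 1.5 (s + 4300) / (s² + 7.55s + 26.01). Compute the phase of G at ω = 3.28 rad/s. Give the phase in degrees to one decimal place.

∠(j3.28 + 4300) = arctan(3.28/4300) = 0.04°
∠[(j3.28)² + 7.55(j3.28) + 26.01] = ∠[15.252 + j24.764] = 58.37°
∠G(j3.28) = 0.04° − 58.37° = -58.33°

-58.3°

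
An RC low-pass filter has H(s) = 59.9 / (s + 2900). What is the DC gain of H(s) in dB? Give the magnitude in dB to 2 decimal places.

H(0) = 59.9 / 2900 = 0.020655
20 log₁₀(0.020655) = -33.699 dB

-33.70 dB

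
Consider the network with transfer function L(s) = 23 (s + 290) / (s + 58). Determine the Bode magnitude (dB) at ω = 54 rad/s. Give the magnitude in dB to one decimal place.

38.7 dB

|j54 + 290| = √(54² + 290²) = 295
|j54 + 58| = √(54² + 58²) = 79.25
|L(j54)| = 23 × 295 / 79.25 = 85.615
20 log₁₀(85.615) = 38.65 dB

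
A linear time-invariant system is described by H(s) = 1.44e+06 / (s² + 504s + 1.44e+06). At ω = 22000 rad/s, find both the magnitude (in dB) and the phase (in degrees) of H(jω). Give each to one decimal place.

|(j22000)² + 504(j22000) + 1.44e+06| = |-4.8256e+08 + j1.1088e+07| = 4.827e+08
|H(j22000)| = 1.44e+06 / 4.827e+08 = 0.0029833
20 log₁₀(0.0029833) = -50.51 dB
∠[(j22000)² + 504(j22000) + 1.44e+06] = ∠[-4.8256e+08 + j1.1088e+07] = 178.68°
∠H(j22000) = −178.68° = -178.68°

|H| = -50.5 dB, ∠H = -178.7°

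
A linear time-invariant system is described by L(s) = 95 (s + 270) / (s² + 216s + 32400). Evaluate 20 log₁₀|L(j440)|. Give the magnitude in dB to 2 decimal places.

-11.63 dB

|j440 + 270| = √(440² + 270²) = 516.2
|(j440)² + 216(j440) + 32400| = |-1.612e+05 + j95040| = 1.871e+05
|L(j440)| = 95 × 516.2 / 1.871e+05 = 0.26208
20 log₁₀(0.26208) = -11.631 dB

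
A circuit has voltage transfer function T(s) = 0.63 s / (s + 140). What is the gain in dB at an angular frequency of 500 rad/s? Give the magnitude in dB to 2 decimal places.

|j500| = 500
|j500 + 140| = √(500² + 140²) = 519.2
|T(j500)| = 0.63 × 500 / 519.2 = 0.60667
20 log₁₀(0.60667) = -4.341 dB

-4.34 dB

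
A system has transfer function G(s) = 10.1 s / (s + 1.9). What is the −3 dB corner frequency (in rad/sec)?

1.9 rad/sec

For a single-pole high-pass, the −3 dB point is at the pole: ω = 1.9 rad/sec.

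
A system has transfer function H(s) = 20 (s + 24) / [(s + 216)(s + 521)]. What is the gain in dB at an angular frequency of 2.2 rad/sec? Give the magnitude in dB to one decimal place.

|j2.2 + 24| = √(2.2² + 24²) = 24.1
|j2.2 + 216| = √(2.2² + 216²) = 216
|j2.2 + 521| = √(2.2² + 521²) = 521
|H(j2.2)| = 20 × 24.1 / (216 × 521) = 0.0042829
20 log₁₀(0.0042829) = -47.37 dB

-47.4 dB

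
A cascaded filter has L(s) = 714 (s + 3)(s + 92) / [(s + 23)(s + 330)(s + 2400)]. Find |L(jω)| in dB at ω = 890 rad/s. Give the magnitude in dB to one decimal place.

-11.6 dB

|j890 + 3| = √(890² + 3²) = 890
|j890 + 92| = √(890² + 92²) = 894.7
|j890 + 23| = √(890² + 23²) = 890.3
|j890 + 330| = √(890² + 330²) = 949.2
|j890 + 2400| = √(890² + 2400²) = 2560
|L(j890)| = 714 × 890 × 894.7 / (890.3 × 949.2 × 2560) = 0.26285
20 log₁₀(0.26285) = -11.61 dB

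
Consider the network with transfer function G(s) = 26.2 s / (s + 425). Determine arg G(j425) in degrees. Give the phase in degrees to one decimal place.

∠(j425) = 90.00°
∠(j425 + 425) = arctan(425/425) = 45.00°
∠G(j425) = 90.00° − 45.00° = 45.00°

45.0°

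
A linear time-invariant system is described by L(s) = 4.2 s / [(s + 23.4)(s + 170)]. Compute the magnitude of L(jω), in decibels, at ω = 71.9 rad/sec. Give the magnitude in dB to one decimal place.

|j71.9| = 71.9
|j71.9 + 23.4| = √(71.9² + 23.4²) = 75.61
|j71.9 + 170| = √(71.9² + 170²) = 184.6
|L(j71.9)| = 4.2 × 71.9 / (75.61 × 184.6) = 0.021637
20 log₁₀(0.021637) = -33.30 dB

-33.3 dB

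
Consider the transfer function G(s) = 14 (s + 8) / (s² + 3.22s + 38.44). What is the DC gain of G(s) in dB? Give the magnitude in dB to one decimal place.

G(0) = 14 × 8 / 38.44 = 2.9136
20 log₁₀(2.9136) = 9.29 dB

9.3 dB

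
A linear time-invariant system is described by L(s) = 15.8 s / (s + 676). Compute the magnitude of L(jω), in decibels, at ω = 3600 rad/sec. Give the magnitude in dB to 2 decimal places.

23.82 dB

|j3600| = 3600
|j3600 + 676| = √(3600² + 676²) = 3663
|L(j3600)| = 15.8 × 3600 / 3663 = 15.529
20 log₁₀(15.529) = 23.823 dB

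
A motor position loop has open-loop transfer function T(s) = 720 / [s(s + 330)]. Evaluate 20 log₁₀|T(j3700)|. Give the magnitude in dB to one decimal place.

-85.6 dB

|j3700 + 330| = √(3700² + 330²) = 3715
|j3700| = 3700
|T(j3700)| = 720 / (3715 × 3700) = 5.2385e-05
20 log₁₀(5.2385e-05) = -85.62 dB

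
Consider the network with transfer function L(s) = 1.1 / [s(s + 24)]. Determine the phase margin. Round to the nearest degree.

Gain crossover: |L(jω)| = 1 at ω ≈ 0.0458 rad s⁻¹.
∠L(j0.0458) = −90° − arctan(0.0458/24) ≈ -90.11°
PM = 180° + (-90.11°) = 89.89°

90°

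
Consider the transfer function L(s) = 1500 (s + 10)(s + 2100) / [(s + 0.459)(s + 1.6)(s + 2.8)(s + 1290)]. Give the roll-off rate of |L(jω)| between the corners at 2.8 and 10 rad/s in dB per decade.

-60 dB/decade

In this band the factors already past their corner are: pole at 0.459, pole at 1.6, pole at 2.8; net slope = -60 dB/decade.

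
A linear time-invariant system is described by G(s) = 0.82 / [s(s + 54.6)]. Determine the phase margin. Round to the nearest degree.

90°

Gain crossover: |G(jω)| = 1 at ω ≈ 0.015 rad/sec.
∠G(j0.015) = −90° − arctan(0.015/54.6) ≈ -90.02°
PM = 180° + (-90.02°) = 89.98°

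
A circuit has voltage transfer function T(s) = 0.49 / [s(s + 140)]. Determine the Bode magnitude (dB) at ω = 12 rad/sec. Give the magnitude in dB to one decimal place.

|j12 + 140| = √(12² + 140²) = 140.5
|j12| = 12
|T(j12)| = 0.49 / (140.5 × 12) = 0.0002906
20 log₁₀(0.0002906) = -70.73 dB

-70.7 dB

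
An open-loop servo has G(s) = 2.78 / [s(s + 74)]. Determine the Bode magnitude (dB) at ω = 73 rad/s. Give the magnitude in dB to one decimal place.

-68.7 dB

|j73 + 74| = √(73² + 74²) = 103.9
|j73| = 73
|G(j73)| = 2.78 / (103.9 × 73) = 0.00036636
20 log₁₀(0.00036636) = -68.72 dB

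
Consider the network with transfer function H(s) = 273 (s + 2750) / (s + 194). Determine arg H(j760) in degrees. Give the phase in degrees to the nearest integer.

∠(j760 + 2750) = arctan(760/2750) = 15.45°
∠(j760 + 194) = arctan(760/194) = 75.68°
∠H(j760) = 15.45° − 75.68° = -60.23°

-60°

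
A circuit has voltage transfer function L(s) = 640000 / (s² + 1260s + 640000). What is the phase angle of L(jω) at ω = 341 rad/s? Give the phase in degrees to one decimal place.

-39.4°

∠[(j341)² + 1260(j341) + 640000] = ∠[5.2372e+05 + j4.2966e+05] = 39.37°
∠L(j341) = −39.37° = -39.37°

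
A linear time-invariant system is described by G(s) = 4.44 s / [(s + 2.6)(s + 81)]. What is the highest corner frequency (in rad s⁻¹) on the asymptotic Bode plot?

Break frequencies occur at each pole and zero magnitude: 2.6 rad s⁻¹, 81 rad s⁻¹.
The highest is 81 rad s⁻¹.

81 rad s⁻¹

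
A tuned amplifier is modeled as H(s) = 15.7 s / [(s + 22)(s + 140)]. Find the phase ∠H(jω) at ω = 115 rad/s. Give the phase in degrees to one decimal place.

∠(j115) = 90.00°
∠(j115 + 22) = arctan(115/22) = 79.17°
∠(j115 + 140) = arctan(115/140) = 39.40°
∠H(j115) = 90.00° − (79.17° + 39.40°) = -28.57°

-28.6 deg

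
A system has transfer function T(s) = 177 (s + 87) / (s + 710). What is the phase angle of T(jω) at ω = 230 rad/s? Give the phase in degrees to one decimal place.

∠(j230 + 87) = arctan(230/87) = 69.28°
∠(j230 + 710) = arctan(230/710) = 17.95°
∠T(j230) = 69.28° − 17.95° = 51.33°

51.3°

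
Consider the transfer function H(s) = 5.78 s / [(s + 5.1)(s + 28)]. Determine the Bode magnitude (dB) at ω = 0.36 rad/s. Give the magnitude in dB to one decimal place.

|j0.36| = 0.36
|j0.36 + 5.1| = √(0.36² + 5.1²) = 5.113
|j0.36 + 28| = √(0.36² + 28²) = 28
|H(j0.36)| = 5.78 × 0.36 / (5.113 × 28) = 0.014534
20 log₁₀(0.014534) = -36.75 dB

-36.8 dB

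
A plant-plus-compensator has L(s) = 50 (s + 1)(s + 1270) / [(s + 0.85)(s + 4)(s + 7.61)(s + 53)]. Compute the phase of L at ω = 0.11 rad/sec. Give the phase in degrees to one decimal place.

∠(j0.11 + 1) = arctan(0.11/1) = 6.28°
∠(j0.11 + 1270) = arctan(0.11/1270) = 0.00°
∠(j0.11 + 0.85) = arctan(0.11/0.85) = 7.37°
∠(j0.11 + 4) = arctan(0.11/4) = 1.58°
∠(j0.11 + 7.61) = arctan(0.11/7.61) = 0.83°
∠(j0.11 + 53) = arctan(0.11/53) = 0.12°
∠L(j0.11) = 6.28° + 0.00° − (7.37° + 1.58° + 0.83° + 0.12°) = -3.61°

-3.6 deg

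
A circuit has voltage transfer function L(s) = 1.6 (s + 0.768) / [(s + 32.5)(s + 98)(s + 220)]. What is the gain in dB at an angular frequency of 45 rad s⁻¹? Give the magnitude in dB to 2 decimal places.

|j45 + 0.768| = √(45² + 0.768²) = 45.01
|j45 + 32.5| = √(45² + 32.5²) = 55.51
|j45 + 98| = √(45² + 98²) = 107.8
|j45 + 220| = √(45² + 220²) = 224.6
|L(j45)| = 1.6 × 45.01 / (55.51 × 107.8 × 224.6) = 5.3572e-05
20 log₁₀(5.3572e-05) = -85.421 dB

-85.42 dB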